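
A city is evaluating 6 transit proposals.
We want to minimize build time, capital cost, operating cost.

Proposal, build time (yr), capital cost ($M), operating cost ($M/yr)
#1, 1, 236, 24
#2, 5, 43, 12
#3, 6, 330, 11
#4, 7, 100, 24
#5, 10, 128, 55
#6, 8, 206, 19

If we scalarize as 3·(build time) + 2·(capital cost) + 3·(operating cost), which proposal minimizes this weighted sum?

#2

#1: 3·1 + 2·236 + 3·24 = 547
#2: 3·5 + 2·43 + 3·12 = 137
#3: 3·6 + 2·330 + 3·11 = 711
#4: 3·7 + 2·100 + 3·24 = 293
#5: 3·10 + 2·128 + 3·55 = 451
#6: 3·8 + 2·206 + 3·19 = 493
Lowest: #2 at 137.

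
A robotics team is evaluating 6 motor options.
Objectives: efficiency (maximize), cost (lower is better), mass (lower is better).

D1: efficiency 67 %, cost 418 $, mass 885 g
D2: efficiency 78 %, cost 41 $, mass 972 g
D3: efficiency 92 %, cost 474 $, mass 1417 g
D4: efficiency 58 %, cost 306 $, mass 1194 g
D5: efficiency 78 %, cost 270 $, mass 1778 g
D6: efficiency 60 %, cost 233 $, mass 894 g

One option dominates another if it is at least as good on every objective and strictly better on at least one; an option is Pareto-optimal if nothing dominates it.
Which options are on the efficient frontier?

D1, D2, D3, D6

D1: not dominated (best mass).
D2: not dominated (best cost).
D3: not dominated (best efficiency).
D4: dominated by D2 (efficiency 78≥58, cost 41≤306, mass 972≤1194).
D5: dominated by D2 (efficiency 78≥78, cost 41≤270, mass 972≤1778).
D6: not dominated.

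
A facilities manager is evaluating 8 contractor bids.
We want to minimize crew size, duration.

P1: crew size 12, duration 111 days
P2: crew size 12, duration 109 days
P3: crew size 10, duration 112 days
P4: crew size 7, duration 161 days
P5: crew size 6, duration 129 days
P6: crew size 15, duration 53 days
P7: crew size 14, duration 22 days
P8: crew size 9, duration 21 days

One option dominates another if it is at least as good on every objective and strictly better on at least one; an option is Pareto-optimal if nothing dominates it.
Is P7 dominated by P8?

P8 vs P7: crew size 9≤14, duration 21≤22 — P8 is at least as good on every objective with at least one strict improvement.

Yes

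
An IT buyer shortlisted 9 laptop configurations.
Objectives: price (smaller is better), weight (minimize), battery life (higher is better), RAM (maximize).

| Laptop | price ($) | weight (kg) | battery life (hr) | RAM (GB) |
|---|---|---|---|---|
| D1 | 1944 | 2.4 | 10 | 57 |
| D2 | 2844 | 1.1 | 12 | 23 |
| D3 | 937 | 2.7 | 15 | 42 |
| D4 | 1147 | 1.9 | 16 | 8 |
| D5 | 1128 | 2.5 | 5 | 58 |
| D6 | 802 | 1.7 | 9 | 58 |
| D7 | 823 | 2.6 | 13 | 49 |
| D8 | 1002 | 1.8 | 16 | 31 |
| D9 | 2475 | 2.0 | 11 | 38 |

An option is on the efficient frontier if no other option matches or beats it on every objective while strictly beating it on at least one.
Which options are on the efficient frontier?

D1: not dominated.
D2: not dominated (best weight).
D3: not dominated.
D4: dominated by D8 (price 1002≤1147, weight 1.8≤1.9, battery life 16≥16, RAM 31≥8).
D5: dominated by D6 (price 802≤1128, weight 1.7≤2.5, battery life 9≥5, RAM 58≥58).
D6: not dominated (best price).
D7: not dominated.
D8: not dominated.
D9: not dominated.

D1, D2, D3, D6, D7, D8, D9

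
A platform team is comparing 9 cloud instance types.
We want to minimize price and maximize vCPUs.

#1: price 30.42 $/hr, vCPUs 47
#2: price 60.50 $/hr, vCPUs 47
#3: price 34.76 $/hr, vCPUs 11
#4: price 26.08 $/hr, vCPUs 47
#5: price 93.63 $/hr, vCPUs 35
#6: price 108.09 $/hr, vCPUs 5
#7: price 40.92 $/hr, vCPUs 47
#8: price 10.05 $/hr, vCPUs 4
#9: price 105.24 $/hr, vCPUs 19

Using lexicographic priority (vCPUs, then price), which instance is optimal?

First maximize vCPUs: best is 47, kept {#1, #2, #4, #7}.
Then minimize price: best is 26.08, kept {#4}.

#4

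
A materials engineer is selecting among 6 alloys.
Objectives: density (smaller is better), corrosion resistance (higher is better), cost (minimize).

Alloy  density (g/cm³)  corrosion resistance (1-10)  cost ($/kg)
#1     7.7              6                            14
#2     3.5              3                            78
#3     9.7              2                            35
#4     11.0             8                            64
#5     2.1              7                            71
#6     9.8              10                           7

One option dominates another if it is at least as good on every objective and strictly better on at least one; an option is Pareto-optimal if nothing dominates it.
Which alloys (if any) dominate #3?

#1

#1: density 7.7≤9.7, corrosion resistance 6≥2, cost 14≤35 — dominates #3.
Others (#2, #4, #5, #6) are each worse than #3 on at least one objective.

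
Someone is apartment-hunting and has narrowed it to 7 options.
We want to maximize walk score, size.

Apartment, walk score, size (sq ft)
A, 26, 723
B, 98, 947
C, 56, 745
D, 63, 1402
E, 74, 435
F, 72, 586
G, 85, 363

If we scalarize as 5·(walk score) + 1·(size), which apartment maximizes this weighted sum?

D

A: 5·26 + 1·723 = 853
B: 5·98 + 1·947 = 1437
C: 5·56 + 1·745 = 1025
D: 5·63 + 1·1402 = 1717
E: 5·74 + 1·435 = 805
F: 5·72 + 1·586 = 946
G: 5·85 + 1·363 = 788
Highest: D at 1717.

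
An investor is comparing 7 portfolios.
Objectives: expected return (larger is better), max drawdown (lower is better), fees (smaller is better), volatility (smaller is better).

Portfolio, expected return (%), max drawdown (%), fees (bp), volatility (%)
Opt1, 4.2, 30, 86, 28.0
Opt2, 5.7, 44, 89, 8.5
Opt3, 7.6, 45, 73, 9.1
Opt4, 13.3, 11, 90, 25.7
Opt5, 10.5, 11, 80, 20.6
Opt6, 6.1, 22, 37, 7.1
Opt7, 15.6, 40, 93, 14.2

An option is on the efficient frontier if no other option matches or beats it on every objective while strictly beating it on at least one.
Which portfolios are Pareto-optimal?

Opt1: dominated by Opt5 (expected return 10.5≥4.2, max drawdown 11≤30, fees 80≤86, volatility 20.6≤28.0).
Opt2: dominated by Opt6 (expected return 6.1≥5.7, max drawdown 22≤44, fees 37≤89, volatility 7.1≤8.5).
Opt3: not dominated.
Opt4: not dominated.
Opt5: not dominated.
Opt6: not dominated (best fees).
Opt7: not dominated (best expected return).

Opt3, Opt4, Opt5, Opt6, Opt7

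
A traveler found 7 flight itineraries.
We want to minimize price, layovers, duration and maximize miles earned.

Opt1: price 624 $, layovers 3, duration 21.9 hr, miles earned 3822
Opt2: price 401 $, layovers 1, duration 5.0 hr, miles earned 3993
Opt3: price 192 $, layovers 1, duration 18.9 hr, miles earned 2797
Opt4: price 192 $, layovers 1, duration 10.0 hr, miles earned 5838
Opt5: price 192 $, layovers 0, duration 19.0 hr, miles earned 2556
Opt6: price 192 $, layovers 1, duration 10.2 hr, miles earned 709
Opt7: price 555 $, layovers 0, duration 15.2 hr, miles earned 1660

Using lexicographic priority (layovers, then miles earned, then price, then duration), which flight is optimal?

First minimize layovers: best is 0, kept {Opt5, Opt7}.
Then maximize miles earned: best is 2556, kept {Opt5}.

Opt5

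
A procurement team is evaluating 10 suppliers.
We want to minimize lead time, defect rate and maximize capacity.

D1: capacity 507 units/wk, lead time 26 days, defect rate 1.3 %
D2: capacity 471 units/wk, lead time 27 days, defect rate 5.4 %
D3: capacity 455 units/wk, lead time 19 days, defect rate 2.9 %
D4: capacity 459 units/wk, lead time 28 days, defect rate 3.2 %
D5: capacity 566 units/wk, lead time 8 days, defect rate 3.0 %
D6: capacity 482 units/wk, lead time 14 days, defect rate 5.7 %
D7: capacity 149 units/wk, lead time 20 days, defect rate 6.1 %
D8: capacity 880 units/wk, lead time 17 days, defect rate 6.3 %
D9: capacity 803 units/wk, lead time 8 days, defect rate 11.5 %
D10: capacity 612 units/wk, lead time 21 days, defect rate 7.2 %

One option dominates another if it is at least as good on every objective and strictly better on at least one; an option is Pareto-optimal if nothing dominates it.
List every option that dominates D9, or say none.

none

D1: worse on capacity (507 vs 803).
D2: worse on capacity (471 vs 803).
D3: worse on capacity (455 vs 803).
D4: worse on capacity (459 vs 803).
D5: worse on capacity (566 vs 803).
D6: worse on capacity (482 vs 803).
D7: worse on capacity (149 vs 803).
D8: worse on lead time (17 vs 8).
D10: worse on capacity (612 vs 803).
No option dominates D9.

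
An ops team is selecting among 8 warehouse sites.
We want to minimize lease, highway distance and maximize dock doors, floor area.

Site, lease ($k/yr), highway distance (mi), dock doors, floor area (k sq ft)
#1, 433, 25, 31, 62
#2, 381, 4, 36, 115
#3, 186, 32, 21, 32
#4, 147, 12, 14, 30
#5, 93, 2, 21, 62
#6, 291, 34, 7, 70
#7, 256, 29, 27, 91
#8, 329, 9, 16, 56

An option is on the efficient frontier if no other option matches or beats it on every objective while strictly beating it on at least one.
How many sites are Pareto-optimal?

#1: dominated by #2 (lease 381≤433, highway distance 4≤25, dock doors 36≥31, floor area 115≥62).
#2: not dominated (best dock doors).
#3: dominated by #5 (lease 93≤186, highway distance 2≤32, dock doors 21≥21, floor area 62≥32).
#4: dominated by #5 (lease 93≤147, highway distance 2≤12, dock doors 21≥14, floor area 62≥30).
#5: not dominated (best lease).
#6: dominated by #7 (lease 256≤291, highway distance 29≤34, dock doors 27≥7, floor area 91≥70).
#7: not dominated.
#8: dominated by #5 (lease 93≤329, highway distance 2≤9, dock doors 21≥16, floor area 62≥56).
Pareto-optimal: #2, #5, #7 → 3.

3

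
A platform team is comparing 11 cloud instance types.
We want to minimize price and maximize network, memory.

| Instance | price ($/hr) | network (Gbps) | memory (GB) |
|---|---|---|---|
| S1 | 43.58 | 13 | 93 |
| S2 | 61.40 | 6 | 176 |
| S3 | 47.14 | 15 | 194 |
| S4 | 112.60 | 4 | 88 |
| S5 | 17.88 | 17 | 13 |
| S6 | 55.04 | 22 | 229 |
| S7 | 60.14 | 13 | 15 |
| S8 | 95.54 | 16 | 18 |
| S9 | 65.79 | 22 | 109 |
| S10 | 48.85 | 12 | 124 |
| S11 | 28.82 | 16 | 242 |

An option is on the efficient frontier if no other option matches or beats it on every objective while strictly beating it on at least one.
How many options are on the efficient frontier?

S1: dominated by S11 (price 28.82≤43.58, network 16≥13, memory 242≥93).
S2: dominated by S3 (price 47.14≤61.40, network 15≥6, memory 194≥176).
S3: dominated by S11 (price 28.82≤47.14, network 16≥15, memory 242≥194).
S4: dominated by S1 (price 43.58≤112.60, network 13≥4, memory 93≥88).
S5: not dominated (best price).
S6: not dominated.
S7: dominated by S1 (price 43.58≤60.14, network 13≥13, memory 93≥15).
S8: dominated by S6 (price 55.04≤95.54, network 22≥16, memory 229≥18).
S9: dominated by S6 (price 55.04≤65.79, network 22≥22, memory 229≥109).
S10: dominated by S3 (price 47.14≤48.85, network 15≥12, memory 194≥124).
S11: not dominated (best memory).
Pareto-optimal: S5, S6, S11 → 3.

3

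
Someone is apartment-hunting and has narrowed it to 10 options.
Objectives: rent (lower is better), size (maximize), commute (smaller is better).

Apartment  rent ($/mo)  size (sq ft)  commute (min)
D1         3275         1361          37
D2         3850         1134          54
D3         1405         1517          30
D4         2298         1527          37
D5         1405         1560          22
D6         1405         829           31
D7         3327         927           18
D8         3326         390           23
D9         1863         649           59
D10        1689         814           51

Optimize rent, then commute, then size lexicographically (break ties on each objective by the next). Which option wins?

First minimize rent: best is 1405, kept {D3, D5, D6}.
Then minimize commute: best is 22, kept {D5}.

D5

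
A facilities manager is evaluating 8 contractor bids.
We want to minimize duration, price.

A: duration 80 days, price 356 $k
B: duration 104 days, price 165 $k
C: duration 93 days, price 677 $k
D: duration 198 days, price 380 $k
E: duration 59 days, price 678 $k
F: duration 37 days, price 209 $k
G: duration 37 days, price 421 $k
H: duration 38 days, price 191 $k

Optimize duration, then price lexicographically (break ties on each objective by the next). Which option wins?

First minimize duration: best is 37, kept {F, G}.
Then minimize price: best is 209, kept {F}.

F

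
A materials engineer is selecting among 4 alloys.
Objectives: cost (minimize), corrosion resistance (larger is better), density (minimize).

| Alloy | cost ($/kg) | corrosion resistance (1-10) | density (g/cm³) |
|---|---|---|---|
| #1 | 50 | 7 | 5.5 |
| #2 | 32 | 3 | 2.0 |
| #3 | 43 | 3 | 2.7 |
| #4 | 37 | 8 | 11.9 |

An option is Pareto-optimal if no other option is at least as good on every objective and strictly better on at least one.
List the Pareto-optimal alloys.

#1, #2, #4

#1: not dominated.
#2: not dominated (best cost).
#3: dominated by #2 (cost 32≤43, corrosion resistance 3≥3, density 2.0≤2.7).
#4: not dominated (best corrosion resistance).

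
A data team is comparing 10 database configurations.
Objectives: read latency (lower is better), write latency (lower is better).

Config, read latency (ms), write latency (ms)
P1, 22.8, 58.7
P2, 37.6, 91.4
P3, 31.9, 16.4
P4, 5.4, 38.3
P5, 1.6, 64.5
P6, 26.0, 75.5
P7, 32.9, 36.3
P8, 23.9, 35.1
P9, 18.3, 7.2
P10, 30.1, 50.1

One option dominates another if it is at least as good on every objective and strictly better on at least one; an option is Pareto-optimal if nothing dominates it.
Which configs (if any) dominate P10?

P4, P8, P9

P4: read latency 5.4≤30.1, write latency 38.3≤50.1 — dominates P10.
P8: read latency 23.9≤30.1, write latency 35.1≤50.1 — dominates P10.
P9: read latency 18.3≤30.1, write latency 7.2≤50.1 — dominates P10.
Others (P1, P2, P3, P5, P6, P7) are each worse than P10 on at least one objective.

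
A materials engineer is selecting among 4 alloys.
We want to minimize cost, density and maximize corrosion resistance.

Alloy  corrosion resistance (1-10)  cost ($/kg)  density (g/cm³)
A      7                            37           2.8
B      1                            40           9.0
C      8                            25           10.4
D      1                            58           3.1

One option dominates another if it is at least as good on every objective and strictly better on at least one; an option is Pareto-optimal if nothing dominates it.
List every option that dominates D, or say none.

A

A: corrosion resistance 7≥1, cost 37≤58, density 2.8≤3.1 — dominates D.
Others (B, C) are each worse than D on at least one objective.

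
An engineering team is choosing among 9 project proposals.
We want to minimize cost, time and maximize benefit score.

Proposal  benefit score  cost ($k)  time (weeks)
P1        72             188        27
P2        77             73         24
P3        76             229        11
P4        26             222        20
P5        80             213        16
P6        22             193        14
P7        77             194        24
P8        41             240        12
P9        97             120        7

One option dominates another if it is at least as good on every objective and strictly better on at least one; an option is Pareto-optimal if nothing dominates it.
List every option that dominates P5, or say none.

P9: benefit score 97≥80, cost 120≤213, time 7≤16 — dominates P5.
Others (P1, P2, P3, P4, P6, P7, P8) are each worse than P5 on at least one objective.

P9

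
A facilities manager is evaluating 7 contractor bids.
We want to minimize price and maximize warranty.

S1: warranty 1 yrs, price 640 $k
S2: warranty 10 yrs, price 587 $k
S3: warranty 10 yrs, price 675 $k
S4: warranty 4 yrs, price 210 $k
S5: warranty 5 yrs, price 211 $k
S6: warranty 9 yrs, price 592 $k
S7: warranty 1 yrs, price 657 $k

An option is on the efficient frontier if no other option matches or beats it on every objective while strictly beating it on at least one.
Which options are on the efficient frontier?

S1: dominated by S2 (warranty 10≥1, price 587≤640).
S2: not dominated.
S3: dominated by S2 (warranty 10≥10, price 587≤675).
S4: not dominated (best price).
S5: not dominated.
S6: dominated by S2 (warranty 10≥9, price 587≤592).
S7: dominated by S1 (warranty 1≥1, price 640≤657).

S2, S4, S5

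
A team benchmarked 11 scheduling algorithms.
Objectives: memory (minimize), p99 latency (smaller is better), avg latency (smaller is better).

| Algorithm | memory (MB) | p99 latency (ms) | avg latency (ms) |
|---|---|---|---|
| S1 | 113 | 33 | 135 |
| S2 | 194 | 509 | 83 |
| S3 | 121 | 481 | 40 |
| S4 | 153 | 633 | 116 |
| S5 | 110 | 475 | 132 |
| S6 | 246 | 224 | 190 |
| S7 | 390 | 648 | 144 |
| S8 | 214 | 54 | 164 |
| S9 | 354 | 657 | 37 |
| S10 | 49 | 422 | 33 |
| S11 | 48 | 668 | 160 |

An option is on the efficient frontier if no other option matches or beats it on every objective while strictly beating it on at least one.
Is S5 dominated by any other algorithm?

S10 vs S5: memory 49≤110, p99 latency 422≤475, avg latency 33≤132 — S10 is at least as good on every objective and strictly better on at least one, so S10 dominates S5.

Yes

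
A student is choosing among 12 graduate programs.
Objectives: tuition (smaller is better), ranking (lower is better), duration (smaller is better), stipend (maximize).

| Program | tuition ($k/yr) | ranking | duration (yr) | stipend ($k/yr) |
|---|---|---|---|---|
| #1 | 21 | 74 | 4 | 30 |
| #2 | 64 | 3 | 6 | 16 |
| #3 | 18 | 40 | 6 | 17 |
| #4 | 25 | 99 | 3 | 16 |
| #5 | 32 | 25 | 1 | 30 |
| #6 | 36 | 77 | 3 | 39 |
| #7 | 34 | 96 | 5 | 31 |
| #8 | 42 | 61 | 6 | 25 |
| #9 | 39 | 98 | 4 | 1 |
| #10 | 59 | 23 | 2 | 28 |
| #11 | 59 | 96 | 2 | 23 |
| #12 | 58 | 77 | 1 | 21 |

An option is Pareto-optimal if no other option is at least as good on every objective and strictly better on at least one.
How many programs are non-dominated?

8

#1: not dominated.
#2: not dominated (best ranking).
#3: not dominated (best tuition).
#4: not dominated.
#5: not dominated.
#6: not dominated (best stipend).
#7: not dominated.
#8: dominated by #5 (tuition 32≤42, ranking 25≤61, duration 1≤6, stipend 30≥25).
#9: dominated by #1 (tuition 21≤39, ranking 74≤98, duration 4≤4, stipend 30≥1).
#10: not dominated.
#11: dominated by #5 (tuition 32≤59, ranking 25≤96, duration 1≤2, stipend 30≥23).
#12: dominated by #5 (tuition 32≤58, ranking 25≤77, duration 1≤1, stipend 30≥21).
Pareto-optimal: #1, #2, #3, #4, #5, #6, #7, #10 → 8.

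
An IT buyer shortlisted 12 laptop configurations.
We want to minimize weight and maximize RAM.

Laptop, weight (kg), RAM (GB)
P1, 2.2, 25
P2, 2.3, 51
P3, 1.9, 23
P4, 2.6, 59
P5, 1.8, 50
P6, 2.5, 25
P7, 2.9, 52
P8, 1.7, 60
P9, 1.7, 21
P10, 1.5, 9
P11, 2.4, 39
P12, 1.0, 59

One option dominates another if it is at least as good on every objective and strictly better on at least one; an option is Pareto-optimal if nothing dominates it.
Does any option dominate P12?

No

P1: worse on weight (2.2 vs 1.0).
P2: worse on weight (2.3 vs 1.0).
P3: worse on weight (1.9 vs 1.0).
P4: worse on weight (2.6 vs 1.0).
P5: worse on weight (1.8 vs 1.0).
P6: worse on weight (2.5 vs 1.0).
P7: worse on weight (2.9 vs 1.0).
P8: worse on weight (1.7 vs 1.0).
P9: worse on weight (1.7 vs 1.0).
P10: worse on weight (1.5 vs 1.0).
P11: worse on weight (2.4 vs 1.0).
No option is at least as good as P12 on every objective and strictly better on one.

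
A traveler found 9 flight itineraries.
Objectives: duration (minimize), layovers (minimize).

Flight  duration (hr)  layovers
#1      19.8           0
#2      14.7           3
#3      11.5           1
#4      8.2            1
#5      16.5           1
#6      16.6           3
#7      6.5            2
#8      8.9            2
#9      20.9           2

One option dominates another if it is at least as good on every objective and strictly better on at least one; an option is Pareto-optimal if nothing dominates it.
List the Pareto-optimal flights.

#1, #4, #7

#1: not dominated (best layovers).
#2: dominated by #3 (duration 11.5≤14.7, layovers 1≤3).
#3: dominated by #4 (duration 8.2≤11.5, layovers 1≤1).
#4: not dominated.
#5: dominated by #3 (duration 11.5≤16.5, layovers 1≤1).
#6: dominated by #2 (duration 14.7≤16.6, layovers 3≤3).
#7: not dominated (best duration).
#8: dominated by #4 (duration 8.2≤8.9, layovers 1≤2).
#9: dominated by #1 (duration 19.8≤20.9, layovers 0≤2).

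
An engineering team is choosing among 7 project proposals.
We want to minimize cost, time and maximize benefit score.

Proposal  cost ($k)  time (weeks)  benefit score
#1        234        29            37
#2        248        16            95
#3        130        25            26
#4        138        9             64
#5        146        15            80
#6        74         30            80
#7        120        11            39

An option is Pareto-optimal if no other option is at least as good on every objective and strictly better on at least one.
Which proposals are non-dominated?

#2, #4, #5, #6, #7

#1: dominated by #4 (cost 138≤234, time 9≤29, benefit score 64≥37).
#2: not dominated (best benefit score).
#3: dominated by #7 (cost 120≤130, time 11≤25, benefit score 39≥26).
#4: not dominated (best time).
#5: not dominated.
#6: not dominated (best cost).
#7: not dominated.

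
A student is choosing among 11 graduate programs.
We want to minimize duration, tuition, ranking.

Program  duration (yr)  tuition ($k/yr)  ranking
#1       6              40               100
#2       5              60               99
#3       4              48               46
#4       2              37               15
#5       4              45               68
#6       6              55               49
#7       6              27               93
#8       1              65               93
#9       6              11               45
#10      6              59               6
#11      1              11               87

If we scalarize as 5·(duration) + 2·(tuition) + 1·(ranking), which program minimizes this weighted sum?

#9

#1: 5·6 + 2·40 + 1·100 = 210
#2: 5·5 + 2·60 + 1·99 = 244
#3: 5·4 + 2·48 + 1·46 = 162
#4: 5·2 + 2·37 + 1·15 = 99
#5: 5·4 + 2·45 + 1·68 = 178
#6: 5·6 + 2·55 + 1·49 = 189
#7: 5·6 + 2·27 + 1·93 = 177
#8: 5·1 + 2·65 + 1·93 = 228
#9: 5·6 + 2·11 + 1·45 = 97
#10: 5·6 + 2·59 + 1·6 = 154
#11: 5·1 + 2·11 + 1·87 = 114
Lowest: #9 at 97.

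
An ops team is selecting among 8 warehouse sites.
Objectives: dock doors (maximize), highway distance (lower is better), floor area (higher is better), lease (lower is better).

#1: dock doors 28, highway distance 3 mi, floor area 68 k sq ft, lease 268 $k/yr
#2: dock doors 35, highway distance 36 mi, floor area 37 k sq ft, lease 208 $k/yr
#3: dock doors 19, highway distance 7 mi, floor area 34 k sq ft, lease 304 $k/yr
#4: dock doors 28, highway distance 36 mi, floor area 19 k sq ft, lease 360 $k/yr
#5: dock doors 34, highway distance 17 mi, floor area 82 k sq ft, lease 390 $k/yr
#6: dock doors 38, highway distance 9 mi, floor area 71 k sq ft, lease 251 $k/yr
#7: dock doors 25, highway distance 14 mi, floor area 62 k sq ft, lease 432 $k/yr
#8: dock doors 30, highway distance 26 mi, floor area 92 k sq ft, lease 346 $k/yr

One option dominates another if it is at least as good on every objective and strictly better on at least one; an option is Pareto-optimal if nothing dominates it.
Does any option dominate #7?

Yes

#1 vs #7: dock doors 28≥25, highway distance 3≤14, floor area 68≥62, lease 268≤432 — #1 is at least as good on every objective and strictly better on at least one, so #1 dominates #7.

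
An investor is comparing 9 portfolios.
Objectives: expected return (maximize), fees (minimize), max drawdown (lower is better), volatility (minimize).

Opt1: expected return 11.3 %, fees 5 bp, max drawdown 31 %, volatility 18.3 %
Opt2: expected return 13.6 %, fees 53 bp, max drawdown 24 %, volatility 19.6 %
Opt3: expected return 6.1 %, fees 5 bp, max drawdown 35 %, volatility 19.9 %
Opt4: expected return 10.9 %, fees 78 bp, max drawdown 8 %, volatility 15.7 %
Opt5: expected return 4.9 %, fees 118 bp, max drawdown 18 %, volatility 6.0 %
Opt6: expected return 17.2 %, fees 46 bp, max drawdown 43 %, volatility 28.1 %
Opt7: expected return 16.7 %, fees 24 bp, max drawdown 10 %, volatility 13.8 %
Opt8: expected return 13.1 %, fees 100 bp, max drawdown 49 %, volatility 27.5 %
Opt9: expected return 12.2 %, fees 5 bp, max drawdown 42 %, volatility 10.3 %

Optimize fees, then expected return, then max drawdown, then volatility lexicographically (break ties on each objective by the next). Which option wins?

Opt9

First minimize fees: best is 5, kept {Opt1, Opt3, Opt9}.
Then maximize expected return: best is 12.2, kept {Opt9}.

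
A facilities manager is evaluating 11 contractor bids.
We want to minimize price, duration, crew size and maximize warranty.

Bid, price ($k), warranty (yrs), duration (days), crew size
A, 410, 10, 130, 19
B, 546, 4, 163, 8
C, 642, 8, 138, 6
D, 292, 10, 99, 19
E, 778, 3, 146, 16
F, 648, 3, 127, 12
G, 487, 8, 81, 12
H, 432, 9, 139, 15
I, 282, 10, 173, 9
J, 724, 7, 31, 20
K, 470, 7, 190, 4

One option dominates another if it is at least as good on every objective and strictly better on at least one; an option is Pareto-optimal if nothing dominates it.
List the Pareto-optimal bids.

B, C, D, G, H, I, J, K

A: dominated by D (price 292≤410, warranty 10≥10, duration 99≤130, crew size 19≤19).
B: not dominated.
C: not dominated.
D: not dominated.
E: dominated by C (price 642≤778, warranty 8≥3, duration 138≤146, crew size 6≤16).
F: dominated by G (price 487≤648, warranty 8≥3, duration 81≤127, crew size 12≤12).
G: not dominated.
H: not dominated.
I: not dominated (best price).
J: not dominated (best duration).
K: not dominated (best crew size).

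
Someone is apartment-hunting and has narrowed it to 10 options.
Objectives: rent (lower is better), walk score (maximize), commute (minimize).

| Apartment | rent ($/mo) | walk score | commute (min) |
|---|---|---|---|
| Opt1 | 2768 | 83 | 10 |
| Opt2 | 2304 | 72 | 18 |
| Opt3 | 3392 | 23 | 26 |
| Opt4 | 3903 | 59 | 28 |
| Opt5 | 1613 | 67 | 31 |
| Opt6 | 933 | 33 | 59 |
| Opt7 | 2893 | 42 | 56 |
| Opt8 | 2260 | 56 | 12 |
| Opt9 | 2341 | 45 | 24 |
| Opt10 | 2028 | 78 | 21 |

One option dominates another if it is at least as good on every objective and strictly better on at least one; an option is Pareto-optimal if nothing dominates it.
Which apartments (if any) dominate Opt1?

none

Opt2: worse on walk score (72 vs 83).
Opt3: worse on rent (3392 vs 2768).
Opt4: worse on rent (3903 vs 2768).
Opt5: worse on walk score (67 vs 83).
Opt6: worse on walk score (33 vs 83).
Opt7: worse on rent (2893 vs 2768).
Opt8: worse on walk score (56 vs 83).
Opt9: worse on walk score (45 vs 83).
Opt10: worse on walk score (78 vs 83).
No option dominates Opt1.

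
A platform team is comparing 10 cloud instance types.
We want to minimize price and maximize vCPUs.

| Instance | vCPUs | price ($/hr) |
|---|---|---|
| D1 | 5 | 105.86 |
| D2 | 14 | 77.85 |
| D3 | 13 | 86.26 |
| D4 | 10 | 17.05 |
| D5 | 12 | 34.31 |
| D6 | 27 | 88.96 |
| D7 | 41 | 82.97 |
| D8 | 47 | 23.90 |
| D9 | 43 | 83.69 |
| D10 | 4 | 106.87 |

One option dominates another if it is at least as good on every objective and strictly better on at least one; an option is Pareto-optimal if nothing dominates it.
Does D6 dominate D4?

No

D6 vs D4: D6 is worse on price (88.96 vs 17.05), so it does not dominate D4.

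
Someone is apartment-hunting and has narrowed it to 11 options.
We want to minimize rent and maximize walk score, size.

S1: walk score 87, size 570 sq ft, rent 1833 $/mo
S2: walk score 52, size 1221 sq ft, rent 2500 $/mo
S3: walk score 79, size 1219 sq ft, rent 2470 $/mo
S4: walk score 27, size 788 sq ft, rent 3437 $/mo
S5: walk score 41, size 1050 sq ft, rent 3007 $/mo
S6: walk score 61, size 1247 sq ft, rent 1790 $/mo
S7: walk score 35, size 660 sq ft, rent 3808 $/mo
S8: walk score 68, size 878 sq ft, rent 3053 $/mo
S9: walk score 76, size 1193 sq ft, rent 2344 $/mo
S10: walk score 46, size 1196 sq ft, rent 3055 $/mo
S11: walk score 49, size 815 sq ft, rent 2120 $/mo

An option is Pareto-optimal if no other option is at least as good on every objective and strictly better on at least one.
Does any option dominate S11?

S6 vs S11: walk score 61≥49, size 1247≥815, rent 1790≤2120 — S6 is at least as good on every objective and strictly better on at least one, so S6 dominates S11.

Yes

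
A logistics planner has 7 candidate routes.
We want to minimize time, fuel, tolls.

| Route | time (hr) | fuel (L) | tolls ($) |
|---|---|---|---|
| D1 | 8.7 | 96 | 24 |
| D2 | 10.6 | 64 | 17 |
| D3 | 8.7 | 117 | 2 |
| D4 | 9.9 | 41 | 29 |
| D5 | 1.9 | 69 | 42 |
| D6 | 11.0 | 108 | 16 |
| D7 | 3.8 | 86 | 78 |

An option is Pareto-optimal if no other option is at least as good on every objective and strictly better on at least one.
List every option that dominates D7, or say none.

D5

D5: time 1.9≤3.8, fuel 69≤86, tolls 42≤78 — dominates D7.
Others (D1, D2, D3, D4, D6) are each worse than D7 on at least one objective.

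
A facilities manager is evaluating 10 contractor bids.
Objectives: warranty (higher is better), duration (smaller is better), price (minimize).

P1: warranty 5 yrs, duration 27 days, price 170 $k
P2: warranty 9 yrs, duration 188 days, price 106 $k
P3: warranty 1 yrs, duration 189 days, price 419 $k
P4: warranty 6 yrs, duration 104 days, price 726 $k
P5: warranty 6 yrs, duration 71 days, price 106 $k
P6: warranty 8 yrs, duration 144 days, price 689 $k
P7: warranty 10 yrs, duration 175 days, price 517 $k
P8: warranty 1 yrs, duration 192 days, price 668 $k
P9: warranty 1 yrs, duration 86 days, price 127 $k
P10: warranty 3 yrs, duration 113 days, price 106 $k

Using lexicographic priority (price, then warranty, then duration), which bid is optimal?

P2

First minimize price: best is 106, kept {P2, P5, P10}.
Then maximize warranty: best is 9, kept {P2}.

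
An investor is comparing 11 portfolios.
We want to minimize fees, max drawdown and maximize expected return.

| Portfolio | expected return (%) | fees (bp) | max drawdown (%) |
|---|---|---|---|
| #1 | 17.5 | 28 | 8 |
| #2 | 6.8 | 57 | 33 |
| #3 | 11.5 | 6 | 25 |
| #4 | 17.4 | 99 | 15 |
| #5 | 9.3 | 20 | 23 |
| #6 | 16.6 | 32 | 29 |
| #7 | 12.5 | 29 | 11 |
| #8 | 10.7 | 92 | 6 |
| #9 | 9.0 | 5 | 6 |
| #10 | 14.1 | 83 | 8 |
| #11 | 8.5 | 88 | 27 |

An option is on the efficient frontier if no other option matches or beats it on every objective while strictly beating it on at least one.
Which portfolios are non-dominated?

#1: not dominated (best expected return).
#2: dominated by #1 (expected return 17.5≥6.8, fees 28≤57, max drawdown 8≤33).
#3: not dominated.
#4: dominated by #1 (expected return 17.5≥17.4, fees 28≤99, max drawdown 8≤15).
#5: not dominated.
#6: dominated by #1 (expected return 17.5≥16.6, fees 28≤32, max drawdown 8≤29).
#7: dominated by #1 (expected return 17.5≥12.5, fees 28≤29, max drawdown 8≤11).
#8: not dominated.
#9: not dominated (best fees).
#10: dominated by #1 (expected return 17.5≥14.1, fees 28≤83, max drawdown 8≤8).
#11: dominated by #1 (expected return 17.5≥8.5, fees 28≤88, max drawdown 8≤27).

#1, #3, #5, #8, #9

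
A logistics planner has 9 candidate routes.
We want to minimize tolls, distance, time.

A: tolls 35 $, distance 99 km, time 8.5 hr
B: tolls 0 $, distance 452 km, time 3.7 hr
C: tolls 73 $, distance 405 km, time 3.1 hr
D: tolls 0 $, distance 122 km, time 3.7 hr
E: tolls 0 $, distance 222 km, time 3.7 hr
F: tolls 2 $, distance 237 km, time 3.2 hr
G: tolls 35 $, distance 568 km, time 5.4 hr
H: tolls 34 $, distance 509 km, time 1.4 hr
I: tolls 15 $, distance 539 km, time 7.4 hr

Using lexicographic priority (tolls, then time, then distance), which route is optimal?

D

First minimize tolls: best is 0, kept {B, D, E}.
Then minimize time: best is 3.7, kept {B, D, E}.
Then minimize distance: best is 122, kept {D}.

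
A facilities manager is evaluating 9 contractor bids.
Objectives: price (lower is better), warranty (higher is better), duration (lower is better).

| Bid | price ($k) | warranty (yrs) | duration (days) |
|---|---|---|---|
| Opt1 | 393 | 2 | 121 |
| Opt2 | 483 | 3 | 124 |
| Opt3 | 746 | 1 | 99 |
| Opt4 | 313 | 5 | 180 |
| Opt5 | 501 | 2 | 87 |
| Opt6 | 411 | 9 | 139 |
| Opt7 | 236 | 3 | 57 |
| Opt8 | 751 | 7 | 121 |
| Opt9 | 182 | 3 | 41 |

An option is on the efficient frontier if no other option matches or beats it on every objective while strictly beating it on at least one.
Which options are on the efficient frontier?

Opt4, Opt6, Opt8, Opt9

Opt1: dominated by Opt7 (price 236≤393, warranty 3≥2, duration 57≤121).
Opt2: dominated by Opt7 (price 236≤483, warranty 3≥3, duration 57≤124).
Opt3: dominated by Opt5 (price 501≤746, warranty 2≥1, duration 87≤99).
Opt4: not dominated.
Opt5: dominated by Opt7 (price 236≤501, warranty 3≥2, duration 57≤87).
Opt6: not dominated (best warranty).
Opt7: dominated by Opt9 (price 182≤236, warranty 3≥3, duration 41≤57).
Opt8: not dominated.
Opt9: not dominated (best price).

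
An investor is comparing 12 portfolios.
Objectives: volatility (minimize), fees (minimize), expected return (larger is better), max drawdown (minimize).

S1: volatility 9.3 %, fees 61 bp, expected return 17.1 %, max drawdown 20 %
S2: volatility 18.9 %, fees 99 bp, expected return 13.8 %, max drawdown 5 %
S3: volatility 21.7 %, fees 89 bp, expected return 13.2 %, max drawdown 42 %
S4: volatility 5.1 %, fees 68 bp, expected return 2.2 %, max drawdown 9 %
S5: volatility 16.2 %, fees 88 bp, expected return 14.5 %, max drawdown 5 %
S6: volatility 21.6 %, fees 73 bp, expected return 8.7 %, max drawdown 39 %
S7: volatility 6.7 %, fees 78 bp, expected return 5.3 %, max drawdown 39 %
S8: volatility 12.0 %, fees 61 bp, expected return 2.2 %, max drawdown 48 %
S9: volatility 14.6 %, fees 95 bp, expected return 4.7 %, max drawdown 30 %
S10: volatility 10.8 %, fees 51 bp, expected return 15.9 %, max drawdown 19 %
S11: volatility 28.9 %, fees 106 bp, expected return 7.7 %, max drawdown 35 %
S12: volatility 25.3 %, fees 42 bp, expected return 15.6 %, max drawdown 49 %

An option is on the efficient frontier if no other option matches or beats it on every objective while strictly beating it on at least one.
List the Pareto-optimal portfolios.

S1: not dominated (best expected return).
S2: dominated by S5 (volatility 16.2≤18.9, fees 88≤99, expected return 14.5≥13.8, max drawdown 5≤5).
S3: dominated by S1 (volatility 9.3≤21.7, fees 61≤89, expected return 17.1≥13.2, max drawdown 20≤42).
S4: not dominated (best volatility).
S5: not dominated.
S6: dominated by S1 (volatility 9.3≤21.6, fees 61≤73, expected return 17.1≥8.7, max drawdown 20≤39).
S7: not dominated.
S8: dominated by S1 (volatility 9.3≤12.0, fees 61≤61, expected return 17.1≥2.2, max drawdown 20≤48).
S9: dominated by S1 (volatility 9.3≤14.6, fees 61≤95, expected return 17.1≥4.7, max drawdown 20≤30).
S10: not dominated.
S11: dominated by S1 (volatility 9.3≤28.9, fees 61≤106, expected return 17.1≥7.7, max drawdown 20≤35).
S12: not dominated (best fees).

S1, S4, S5, S7, S10, S12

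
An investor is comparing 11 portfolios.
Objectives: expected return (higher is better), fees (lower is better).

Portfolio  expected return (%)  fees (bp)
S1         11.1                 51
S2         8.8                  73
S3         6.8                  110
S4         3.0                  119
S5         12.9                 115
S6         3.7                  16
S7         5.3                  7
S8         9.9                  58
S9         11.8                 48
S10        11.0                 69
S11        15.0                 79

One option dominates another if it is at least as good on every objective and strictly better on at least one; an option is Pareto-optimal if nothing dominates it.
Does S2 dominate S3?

Yes

S2 vs S3: expected return 8.8≥6.8, fees 73≤110 — S2 is at least as good on every objective with at least one strict improvement.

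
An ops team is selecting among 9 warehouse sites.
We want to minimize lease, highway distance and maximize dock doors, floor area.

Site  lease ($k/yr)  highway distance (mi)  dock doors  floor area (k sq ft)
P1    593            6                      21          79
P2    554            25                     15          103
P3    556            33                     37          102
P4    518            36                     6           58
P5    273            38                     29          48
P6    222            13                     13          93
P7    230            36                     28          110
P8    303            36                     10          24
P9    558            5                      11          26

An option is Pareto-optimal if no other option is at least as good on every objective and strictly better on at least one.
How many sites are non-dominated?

7

P1: not dominated.
P2: not dominated.
P3: not dominated (best dock doors).
P4: dominated by P6 (lease 222≤518, highway distance 13≤36, dock doors 13≥6, floor area 93≥58).
P5: not dominated.
P6: not dominated (best lease).
P7: not dominated (best floor area).
P8: dominated by P6 (lease 222≤303, highway distance 13≤36, dock doors 13≥10, floor area 93≥24).
P9: not dominated (best highway distance).
Pareto-optimal: P1, P2, P3, P5, P6, P7, P9 → 7.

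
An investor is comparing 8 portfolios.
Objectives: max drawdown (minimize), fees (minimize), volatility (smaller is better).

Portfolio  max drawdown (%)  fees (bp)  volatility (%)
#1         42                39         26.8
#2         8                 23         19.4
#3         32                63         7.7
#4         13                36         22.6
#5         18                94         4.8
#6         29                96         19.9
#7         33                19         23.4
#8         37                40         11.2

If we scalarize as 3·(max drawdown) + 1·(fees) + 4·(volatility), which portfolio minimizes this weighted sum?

#2

#1: 3·42 + 1·39 + 4·26.8 = 272.2
#2: 3·8 + 1·23 + 4·19.4 = 124.6
#3: 3·32 + 1·63 + 4·7.7 = 189.8
#4: 3·13 + 1·36 + 4·22.6 = 165.4
#5: 3·18 + 1·94 + 4·4.8 = 167.2
#6: 3·29 + 1·96 + 4·19.9 = 262.6
#7: 3·33 + 1·19 + 4·23.4 = 211.6
#8: 3·37 + 1·40 + 4·11.2 = 195.8
Lowest: #2 at 124.6.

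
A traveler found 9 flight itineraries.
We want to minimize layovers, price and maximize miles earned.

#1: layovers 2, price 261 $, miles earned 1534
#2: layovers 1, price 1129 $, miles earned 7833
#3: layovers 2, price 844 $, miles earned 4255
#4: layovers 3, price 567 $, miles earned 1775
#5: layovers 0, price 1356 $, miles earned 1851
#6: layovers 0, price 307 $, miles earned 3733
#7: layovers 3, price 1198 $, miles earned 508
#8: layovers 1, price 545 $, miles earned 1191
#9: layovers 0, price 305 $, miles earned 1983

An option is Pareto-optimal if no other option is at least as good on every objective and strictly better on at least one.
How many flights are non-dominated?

5

#1: not dominated (best price).
#2: not dominated (best miles earned).
#3: not dominated.
#4: dominated by #6 (layovers 0≤3, price 307≤567, miles earned 3733≥1775).
#5: dominated by #6 (layovers 0≤0, price 307≤1356, miles earned 3733≥1851).
#6: not dominated.
#7: dominated by #1 (layovers 2≤3, price 261≤1198, miles earned 1534≥508).
#8: dominated by #6 (layovers 0≤1, price 307≤545, miles earned 3733≥1191).
#9: not dominated.
Pareto-optimal: #1, #2, #3, #6, #9 → 5.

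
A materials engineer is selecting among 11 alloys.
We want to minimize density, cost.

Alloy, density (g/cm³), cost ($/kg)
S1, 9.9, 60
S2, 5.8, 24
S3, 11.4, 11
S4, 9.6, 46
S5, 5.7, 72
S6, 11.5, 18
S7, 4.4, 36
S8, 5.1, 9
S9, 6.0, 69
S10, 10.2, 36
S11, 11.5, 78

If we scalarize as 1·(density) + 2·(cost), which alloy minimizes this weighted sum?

S8

S1: 1·9.9 + 2·60 = 129.9
S2: 1·5.8 + 2·24 = 53.8
S3: 1·11.4 + 2·11 = 33.4
S4: 1·9.6 + 2·46 = 101.6
S5: 1·5.7 + 2·72 = 149.7
S6: 1·11.5 + 2·18 = 47.5
S7: 1·4.4 + 2·36 = 76.4
S8: 1·5.1 + 2·9 = 23.1
S9: 1·6.0 + 2·69 = 144.0
S10: 1·10.2 + 2·36 = 82.2
S11: 1·11.5 + 2·78 = 167.5
Lowest: S8 at 23.1.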